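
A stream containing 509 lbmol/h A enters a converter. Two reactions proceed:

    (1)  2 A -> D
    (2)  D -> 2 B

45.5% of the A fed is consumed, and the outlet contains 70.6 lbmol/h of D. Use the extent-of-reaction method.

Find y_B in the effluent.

Conversion of A: A consumed = 2ξ₁ = 0.455 × 509 → ξ₁ = 115.8 lbmol/h.
D balance: n_D = 0 + 1ξ₁ − 1ξ₂ = 70.6 → ξ₂ = (1·115.8 − 70.6)/1 = 45.2 lbmol/h.
Outlet amounts (n = n₀ + Σ ν·ξ):
  A: 509 − 2(115.8) = 277.4
  D: 0 + 1(115.8) − 1(45.2) = 70.6
  B: 0 + 2(45.2) = 90.4
Total out = 438.4 lbmol/h; y_B = 90.4 / 438.4 = 0.2062.

0.206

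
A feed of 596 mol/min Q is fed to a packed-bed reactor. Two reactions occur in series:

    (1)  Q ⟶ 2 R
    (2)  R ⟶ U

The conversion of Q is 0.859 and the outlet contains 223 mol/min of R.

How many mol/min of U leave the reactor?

Conversion of Q: Q consumed = 1ξ₁ = 0.859 × 596 → ξ₁ = 512 mol/min.
R balance: n_R = 0 + 2ξ₁ − 1ξ₂ = 223 → ξ₂ = (2·512 − 223)/1 = 800.9 mol/min.
Outlet amounts (n = n₀ + Σ ν·ξ):
  Q: 596 − 1(512) = 84.04
  R: 0 + 2(512) − 1(800.9) = 223
  U: 0 + 1(800.9) = 800.9

801 mol/min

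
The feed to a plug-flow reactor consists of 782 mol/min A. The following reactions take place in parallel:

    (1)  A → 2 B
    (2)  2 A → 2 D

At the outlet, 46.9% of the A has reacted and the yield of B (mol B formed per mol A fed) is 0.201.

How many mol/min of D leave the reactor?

Yield of B: 2ξ₁ / 782 = 0.201 → ξ₁ = 78.59 mol/min.
Conversion of A: 1ξ₁ + 2ξ₂ = 0.469 × 782 = 366.8 → ξ₂ = 144.1 mol/min.
Outlet amounts (n = n₀ + Σ ν·ξ):
  A: 782 − 1(78.59) − 2(144.1) = 415.2
  B: 0 + 2(78.59) = 157.2
  D: 0 + 2(144.1) = 288.2

288 mol/min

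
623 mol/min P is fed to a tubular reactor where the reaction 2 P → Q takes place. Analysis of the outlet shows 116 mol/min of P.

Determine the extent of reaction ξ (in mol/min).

For P: n = n₀ − 2ξ → 116 = 623 − 2ξ, giving ξ = 253.5 mol/min.
Outlet amounts (n = n₀ + ν ξ):
  P: 623 − 2(253.5) = 116
  Q: 0 + 1(253.5) = 253.5

ξ = 254 mol/min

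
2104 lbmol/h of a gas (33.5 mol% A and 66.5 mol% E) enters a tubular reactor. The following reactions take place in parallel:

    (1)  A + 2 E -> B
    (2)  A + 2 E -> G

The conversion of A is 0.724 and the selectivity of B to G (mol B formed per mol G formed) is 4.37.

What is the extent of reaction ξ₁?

Conversion of A: A consumed = 0.724 × 704.8 = 510.3 lbmol/h = 1ξ₁ + 1ξ₂.
Selectivity: 1ξ₁ / (1ξ₂) = 4.37 → ξ₁ = 4.37 ξ₂.
Substitute: (1·4.37 + 1) ξ₂ = 510.3 → ξ₂ = 95.03 lbmol/h, ξ₁ = 415.3 lbmol/h.
Outlet amounts (n = n₀ + Σ ν·ξ):
  A: 704.8 − 1(415.3) − 1(95.03) = 194.5
  E: 1399 − 2(415.3) − 2(95.03) = 378.6
  B: 0 + 1(415.3) = 415.3
  G: 0 + 1(95.03) = 95.03

ξ₁ = 415 lbmol/h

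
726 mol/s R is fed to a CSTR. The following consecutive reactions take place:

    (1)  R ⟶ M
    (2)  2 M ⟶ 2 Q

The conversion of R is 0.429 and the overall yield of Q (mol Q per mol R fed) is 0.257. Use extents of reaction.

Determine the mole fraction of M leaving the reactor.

Conversion of R: R consumed = 1ξ₁ = 0.429 × 726 → ξ₁ = 311.5 mol/s.
Yield of Q: 2ξ₂ / 726 = 0.257 → ξ₂ = 93.29 mol/s.
Outlet amounts (n = n₀ + Σ ν·ξ):
  R: 726 − 1(311.5) = 414.5
  M: 0 + 1(311.5) − 2(93.29) = 124.9
  Q: 0 + 2(93.29) = 186.6
Total out = 726 mol/s; y_M = 124.9 / 726 = 0.172.

0.172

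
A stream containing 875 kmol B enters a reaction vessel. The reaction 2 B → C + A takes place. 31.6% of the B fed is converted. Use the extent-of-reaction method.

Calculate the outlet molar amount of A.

B reacted = 0.316 × 875 = 276.5 kmol; ν_B = −2, so ξ = 276.5/2 = 138.2 kmol.
Outlet amounts (n = n₀ + ν ξ):
  B: 875 − 2(138.2) = 598.5
  C: 0 + 1(138.2) = 138.2
  A: 0 + 1(138.2) = 138.2

138 kmol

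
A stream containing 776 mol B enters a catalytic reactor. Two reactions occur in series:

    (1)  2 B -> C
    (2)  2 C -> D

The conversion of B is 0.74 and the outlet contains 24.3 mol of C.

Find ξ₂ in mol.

Conversion of B: B consumed = 2ξ₁ = 0.74 × 776 → ξ₁ = 287.1 mol.
C balance: n_C = 0 + 1ξ₁ − 2ξ₂ = 24.3 → ξ₂ = (1·287.1 − 24.3)/2 = 131.4 mol.
Outlet amounts (n = n₀ + Σ ν·ξ):
  B: 776 − 2(287.1) = 201.8
  C: 0 + 1(287.1) − 2(131.4) = 24.3
  D: 0 + 1(131.4) = 131.4

ξ₂ = 131 mol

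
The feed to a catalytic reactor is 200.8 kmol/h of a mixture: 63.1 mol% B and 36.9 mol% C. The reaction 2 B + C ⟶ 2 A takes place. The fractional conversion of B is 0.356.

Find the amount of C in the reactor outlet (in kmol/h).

B reacted = 0.356 × 126.7 = 45.11 kmol/h; ν_B = −2, so ξ = 45.11/2 = 22.55 kmol/h.
Outlet amounts (n = n₀ + ν ξ):
  B: 126.7 − 2(22.55) = 81.6
  C: 74.1 − 1(22.55) = 51.54
  A: 0 + 2(22.55) = 45.11

51.5 kmol/h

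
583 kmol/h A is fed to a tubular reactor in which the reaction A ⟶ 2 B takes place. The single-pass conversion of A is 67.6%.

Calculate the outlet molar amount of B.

A reacted = 0.676 × 583 = 394.1 kmol/h; ν_A = −1, so ξ = 394.1/1 = 394.1 kmol/h.
Outlet amounts (n = n₀ + ν ξ):
  A: 583 − 1(394.1) = 188.9
  B: 0 + 2(394.1) = 788.2

788 kmol/h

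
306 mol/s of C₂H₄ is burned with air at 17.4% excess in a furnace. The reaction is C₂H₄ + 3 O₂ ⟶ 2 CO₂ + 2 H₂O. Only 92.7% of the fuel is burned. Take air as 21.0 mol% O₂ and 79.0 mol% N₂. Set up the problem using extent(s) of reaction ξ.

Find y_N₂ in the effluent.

Stoichiometric O₂ = 3 × 306 = 918 mol/s; O₂ fed = 918 × 1.174 = 1078 mol/s.
N₂ fed = 1078 × 79/21 = 4054 mol/s.
Fuel reacted = 0.927 × 306 → ξ = 283.7 mol/s.
Outlet (n = n₀ + ν ξ):
  C₂H₄: 306 − 1(283.7) = 22.34
  O₂: 1078 − 3(283.7) = 226.7
  N₂: 4054 (inert)
  CO₂: 0 + 2(283.7) = 567.3
  H₂O: 0 + 2(283.7) = 567.3
Total out = 5438 mol/s; y_N₂ = 4054 / 5438 = 0.7455.

0.746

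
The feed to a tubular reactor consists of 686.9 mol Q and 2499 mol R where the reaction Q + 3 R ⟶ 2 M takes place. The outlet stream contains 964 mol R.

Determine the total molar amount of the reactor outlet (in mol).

For R: n = n₀ − 3ξ → 964 = 2499 − 3ξ, giving ξ = 511.7 mol.
Outlet amounts (n = n₀ + ν ξ):
  Q: 686.9 − 1(511.7) = 175.2
  R: 2499 − 3(511.7) = 964
  M: 0 + 2(511.7) = 1023
Total out = 175.2 + 964 + 1023 = 2163 mol.

2160 mol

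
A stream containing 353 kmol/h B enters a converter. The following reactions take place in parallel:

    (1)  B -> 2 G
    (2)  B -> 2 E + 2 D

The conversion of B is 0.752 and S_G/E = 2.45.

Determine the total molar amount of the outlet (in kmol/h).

772 kmol/h

Conversion of B: B consumed = 0.752 × 353 = 265.5 kmol/h = 1ξ₁ + 1ξ₂.
Selectivity: 2ξ₁ / (2ξ₂) = 2.45 → ξ₁ = 2.45 ξ₂.
Substitute: (1·2.45 + 1) ξ₂ = 265.5 → ξ₂ = 76.94 kmol/h, ξ₁ = 188.5 kmol/h.
Outlet amounts (n = n₀ + Σ ν·ξ):
  B: 353 − 1(188.5) − 1(76.94) = 87.54
  G: 0 + 2(188.5) = 377
  E: 0 + 2(76.94) = 153.9
  D: 0 + 2(76.94) = 153.9
Total out = 87.54 + 377 + 153.9 + 153.9 = 772.3 kmol/h.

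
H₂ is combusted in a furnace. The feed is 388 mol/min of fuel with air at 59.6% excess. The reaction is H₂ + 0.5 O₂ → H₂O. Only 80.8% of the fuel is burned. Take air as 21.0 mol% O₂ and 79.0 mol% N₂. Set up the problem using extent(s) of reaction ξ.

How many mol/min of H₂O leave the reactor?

Stoichiometric O₂ = 0.5 × 388 = 194 mol/min; O₂ fed = 194 × 1.596 = 309.6 mol/min.
N₂ fed = 309.6 × 79/21 = 1165 mol/min.
Fuel reacted = 0.808 × 388 → ξ = 313.5 mol/min.
Outlet (n = n₀ + ν ξ):
  H₂: 388 − 1(313.5) = 74.5
  O₂: 309.6 − 0.5(313.5) = 152.9
  N₂: 1165 (inert)
  H₂O: 0 + 1(313.5) = 313.5

314 mol/min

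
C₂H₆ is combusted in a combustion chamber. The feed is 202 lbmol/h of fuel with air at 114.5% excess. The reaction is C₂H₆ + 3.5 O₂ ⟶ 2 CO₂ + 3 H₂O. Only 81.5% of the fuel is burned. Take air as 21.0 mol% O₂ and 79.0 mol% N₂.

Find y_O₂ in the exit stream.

0.125

Stoichiometric O₂ = 3.5 × 202 = 707 lbmol/h; O₂ fed = 707 × 2.145 = 1517 lbmol/h.
N₂ fed = 1517 × 79/21 = 5705 lbmol/h.
Fuel reacted = 0.815 × 202 → ξ = 164.6 lbmol/h.
Outlet (n = n₀ + ν ξ):
  C₂H₆: 202 − 1(164.6) = 37.37
  O₂: 1517 − 3.5(164.6) = 940.3
  N₂: 5705 (inert)
  CO₂: 0 + 2(164.6) = 329.3
  H₂O: 0 + 3(164.6) = 493.9
Total out = 7506 lbmol/h; y_O₂ = 940.3 / 7506 = 0.1253.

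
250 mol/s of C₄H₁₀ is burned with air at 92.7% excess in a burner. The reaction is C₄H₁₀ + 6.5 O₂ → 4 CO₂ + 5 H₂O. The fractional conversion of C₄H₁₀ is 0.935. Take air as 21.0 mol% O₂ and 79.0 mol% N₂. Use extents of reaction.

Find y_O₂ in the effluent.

0.104

Stoichiometric O₂ = 6.5 × 250 = 1625 mol/s; O₂ fed = 1625 × 1.927 = 3131 mol/s.
N₂ fed = 3131 × 79/21 = 11780 mol/s.
Fuel reacted = 0.935 × 250 → ξ = 233.8 mol/s.
Outlet (n = n₀ + ν ξ):
  C₄H₁₀: 250 − 1(233.8) = 16.25
  O₂: 3131 − 6.5(233.8) = 1612
  N₂: 11780 (inert)
  CO₂: 0 + 4(233.8) = 935
  H₂O: 0 + 5(233.8) = 1169
Total out = 15510 mol/s; y_O₂ = 1612 / 15510 = 0.1039.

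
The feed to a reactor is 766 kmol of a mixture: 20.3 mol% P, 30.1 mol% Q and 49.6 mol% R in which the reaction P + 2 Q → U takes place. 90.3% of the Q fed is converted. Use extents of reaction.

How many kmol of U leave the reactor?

Q reacted = 0.903 × 230.6 = 208.2 kmol; ν_Q = −2, so ξ = 208.2/2 = 104.1 kmol.
Outlet amounts (n = n₀ + ν ξ):
  P: 155.5 − 1(104.1) = 51.4
  Q: 230.6 − 2(104.1) = 22.36
  U: 0 + 1(104.1) = 104.1
  R: 379.9 (inert)

104 kmol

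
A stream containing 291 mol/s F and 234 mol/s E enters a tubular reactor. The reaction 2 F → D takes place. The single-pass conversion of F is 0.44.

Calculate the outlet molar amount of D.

F reacted = 0.44 × 291 = 128 mol/s; ν_F = −2, so ξ = 128/2 = 64.02 mol/s.
Outlet amounts (n = n₀ + ν ξ):
  F: 291 − 2(64.02) = 163
  D: 0 + 1(64.02) = 64.02
  E: 234 (inert)

64 mol/s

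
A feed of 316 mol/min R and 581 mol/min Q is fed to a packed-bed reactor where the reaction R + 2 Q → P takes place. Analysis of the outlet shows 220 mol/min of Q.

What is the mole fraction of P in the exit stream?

0.337

For Q: n = n₀ − 2ξ → 220 = 581 − 2ξ, giving ξ = 180.5 mol/min.
Outlet amounts (n = n₀ + ν ξ):
  R: 316 − 1(180.5) = 135.5
  Q: 581 − 2(180.5) = 220
  P: 0 + 1(180.5) = 180.5
Total out = 536 mol/min; y_P = 180.5 / 536 = 0.3368.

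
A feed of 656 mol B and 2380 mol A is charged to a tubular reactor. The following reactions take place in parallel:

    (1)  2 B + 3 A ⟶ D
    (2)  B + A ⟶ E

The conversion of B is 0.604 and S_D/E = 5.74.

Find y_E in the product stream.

Conversion of B: B consumed = 0.604 × 656 = 396.2 mol = 2ξ₁ + 1ξ₂.
Selectivity: 1ξ₁ / (1ξ₂) = 5.74 → ξ₁ = 5.74 ξ₂.
Substitute: (2·5.74 + 1) ξ₂ = 396.2 → ξ₂ = 31.75 mol, ξ₁ = 182.2 mol.
Outlet amounts (n = n₀ + Σ ν·ξ):
  B: 656 − 2(182.2) − 1(31.75) = 259.8
  A: 2380 − 3(182.2) − 1(31.75) = 1802
  D: 0 + 1(182.2) = 182.2
  E: 0 + 1(31.75) = 31.75
Total out = 2275 mol; y_E = 31.75 / 2275 = 0.01395.

0.014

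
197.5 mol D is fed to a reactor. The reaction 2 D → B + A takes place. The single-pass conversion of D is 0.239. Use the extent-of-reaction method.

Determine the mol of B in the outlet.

D reacted = 0.239 × 197.5 = 47.2 mol; ν_D = −2, so ξ = 47.2/2 = 23.6 mol.
Outlet amounts (n = n₀ + ν ξ):
  D: 197.5 − 2(23.6) = 150.3
  B: 0 + 1(23.6) = 23.6
  A: 0 + 1(23.6) = 23.6

23.6 mol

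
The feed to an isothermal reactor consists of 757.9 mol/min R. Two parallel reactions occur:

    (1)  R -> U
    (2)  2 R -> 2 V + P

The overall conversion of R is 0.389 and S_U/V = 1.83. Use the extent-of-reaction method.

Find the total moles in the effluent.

Conversion of R: R consumed = 0.389 × 757.9 = 294.8 mol/min = 1ξ₁ + 2ξ₂.
Selectivity: 1ξ₁ / (2ξ₂) = 1.83 → ξ₁ = 3.66 ξ₂.
Substitute: (1·3.66 + 2) ξ₂ = 294.8 → ξ₂ = 52.09 mol/min, ξ₁ = 190.6 mol/min.
Outlet amounts (n = n₀ + Σ ν·ξ):
  R: 757.9 − 1(190.6) − 2(52.09) = 463.1
  U: 0 + 1(190.6) = 190.6
  V: 0 + 2(52.09) = 104.2
  P: 0 + 1(52.09) = 52.09
Total out = 463.1 + 190.6 + 104.2 + 52.09 = 810 mol/min.

810 mol/min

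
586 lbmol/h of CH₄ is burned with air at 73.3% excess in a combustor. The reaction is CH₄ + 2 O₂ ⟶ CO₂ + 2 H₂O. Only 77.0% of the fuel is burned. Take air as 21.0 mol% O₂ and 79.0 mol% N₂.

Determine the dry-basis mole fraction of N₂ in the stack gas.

0.817

Stoichiometric O₂ = 2 × 586 = 1172 lbmol/h; O₂ fed = 1172 × 1.733 = 2031 lbmol/h.
N₂ fed = 2031 × 79/21 = 7641 lbmol/h.
Fuel reacted = 0.77 × 586 → ξ = 451.2 lbmol/h.
Outlet (n = n₀ + ν ξ):
  CH₄: 586 − 1(451.2) = 134.8
  O₂: 2031 − 2(451.2) = 1129
  N₂: 7641 (inert)
  CO₂: 0 + 1(451.2) = 451.2
  H₂O: 0 + 2(451.2) = 902.4
Dry total = 9355 lbmol/h; y_N₂ (dry) = 7641 / 9355 = 0.8167.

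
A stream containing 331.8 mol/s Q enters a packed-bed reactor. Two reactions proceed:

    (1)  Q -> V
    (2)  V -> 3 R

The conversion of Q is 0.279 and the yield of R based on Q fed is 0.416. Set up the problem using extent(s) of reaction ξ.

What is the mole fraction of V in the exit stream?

0.11

Conversion of Q: Q consumed = 1ξ₁ = 0.279 × 331.8 → ξ₁ = 92.57 mol/s.
Yield of R: 3ξ₂ / 331.8 = 0.416 → ξ₂ = 46.01 mol/s.
Outlet amounts (n = n₀ + Σ ν·ξ):
  Q: 331.8 − 1(92.57) = 239.2
  V: 0 + 1(92.57) − 1(46.01) = 46.56
  R: 0 + 3(46.01) = 138
Total out = 423.8 mol/s; y_V = 46.56 / 423.8 = 0.1099.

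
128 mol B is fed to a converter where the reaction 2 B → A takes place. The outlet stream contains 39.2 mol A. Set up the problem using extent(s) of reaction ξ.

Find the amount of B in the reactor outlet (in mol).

49.6 mol

For A: n = n₀ + 1ξ → 39.2 = 0 + 1ξ, giving ξ = 39.2 mol.
Outlet amounts (n = n₀ + ν ξ):
  B: 128 − 2(39.2) = 49.6
  A: 0 + 1(39.2) = 39.2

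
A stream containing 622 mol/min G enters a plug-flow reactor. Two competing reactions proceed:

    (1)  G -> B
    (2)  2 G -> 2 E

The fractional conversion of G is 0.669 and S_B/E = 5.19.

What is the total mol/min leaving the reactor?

Conversion of G: G consumed = 0.669 × 622 = 416.1 mol/min = 1ξ₁ + 2ξ₂.
Selectivity: 1ξ₁ / (2ξ₂) = 5.19 → ξ₁ = 10.38 ξ₂.
Substitute: (1·10.38 + 2) ξ₂ = 416.1 → ξ₂ = 33.61 mol/min, ξ₁ = 348.9 mol/min.
Outlet amounts (n = n₀ + Σ ν·ξ):
  G: 622 − 1(348.9) − 2(33.61) = 205.9
  B: 0 + 1(348.9) = 348.9
  E: 0 + 2(33.61) = 67.22
Total out = 205.9 + 348.9 + 67.22 = 622 mol/min.

622 mol/min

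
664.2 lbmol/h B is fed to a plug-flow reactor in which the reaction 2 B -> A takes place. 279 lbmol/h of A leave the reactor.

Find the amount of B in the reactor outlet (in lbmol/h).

106 lbmol/h

For A: n = n₀ + 1ξ → 279 = 0 + 1ξ, giving ξ = 279 lbmol/h.
Outlet amounts (n = n₀ + ν ξ):
  B: 664.2 − 2(279) = 106.2
  A: 0 + 1(279) = 279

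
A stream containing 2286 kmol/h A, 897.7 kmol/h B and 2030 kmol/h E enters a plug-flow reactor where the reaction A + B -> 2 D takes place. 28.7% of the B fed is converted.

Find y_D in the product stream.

B reacted = 0.287 × 897.7 = 257.6 kmol/h; ν_B = −1, so ξ = 257.6/1 = 257.6 kmol/h.
Outlet amounts (n = n₀ + ν ξ):
  A: 2286 − 1(257.6) = 2028
  B: 897.7 − 1(257.6) = 640.1
  D: 0 + 2(257.6) = 515.3
  E: 2030 (inert)
Total out = 5214 kmol/h; y_D = 515.3 / 5214 = 0.09883.

0.0988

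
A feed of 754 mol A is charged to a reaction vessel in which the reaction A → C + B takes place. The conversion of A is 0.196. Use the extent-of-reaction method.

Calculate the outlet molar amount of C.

148 mol

A reacted = 0.196 × 754 = 147.8 mol; ν_A = −1, so ξ = 147.8/1 = 147.8 mol.
Outlet amounts (n = n₀ + ν ξ):
  A: 754 − 1(147.8) = 606.2
  C: 0 + 1(147.8) = 147.8
  B: 0 + 1(147.8) = 147.8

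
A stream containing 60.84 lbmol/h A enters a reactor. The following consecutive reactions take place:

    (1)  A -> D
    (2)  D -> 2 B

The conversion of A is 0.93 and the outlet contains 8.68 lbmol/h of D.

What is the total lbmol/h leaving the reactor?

Conversion of A: A consumed = 1ξ₁ = 0.93 × 60.84 → ξ₁ = 56.58 lbmol/h.
D balance: n_D = 0 + 1ξ₁ − 1ξ₂ = 8.68 → ξ₂ = (1·56.58 − 8.68)/1 = 47.9 lbmol/h.
Outlet amounts (n = n₀ + Σ ν·ξ):
  A: 60.84 − 1(56.58) = 4.259
  D: 0 + 1(56.58) − 1(47.9) = 8.68
  B: 0 + 2(47.9) = 95.8
Total out = 4.259 + 8.68 + 95.8 = 108.7 lbmol/h.

109 lbmol/h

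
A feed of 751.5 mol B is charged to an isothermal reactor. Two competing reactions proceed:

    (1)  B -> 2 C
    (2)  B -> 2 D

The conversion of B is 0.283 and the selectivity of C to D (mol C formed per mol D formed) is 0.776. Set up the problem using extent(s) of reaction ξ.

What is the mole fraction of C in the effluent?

0.193

Conversion of B: B consumed = 0.283 × 751.5 = 212.7 mol = 1ξ₁ + 1ξ₂.
Selectivity: 2ξ₁ / (2ξ₂) = 0.776 → ξ₁ = 0.776 ξ₂.
Substitute: (1·0.776 + 1) ξ₂ = 212.7 → ξ₂ = 119.7 mol, ξ₁ = 92.93 mol.
Outlet amounts (n = n₀ + Σ ν·ξ):
  B: 751.5 − 1(92.93) − 1(119.7) = 538.8
  C: 0 + 2(92.93) = 185.9
  D: 0 + 2(119.7) = 239.5
Total out = 964.2 mol; y_C = 185.9 / 964.2 = 0.1928.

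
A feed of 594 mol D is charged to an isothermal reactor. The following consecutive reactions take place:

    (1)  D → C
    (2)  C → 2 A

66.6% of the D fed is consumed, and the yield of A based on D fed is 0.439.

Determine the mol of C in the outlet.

265 mol

Conversion of D: D consumed = 1ξ₁ = 0.666 × 594 → ξ₁ = 395.6 mol.
Yield of A: 2ξ₂ / 594 = 0.439 → ξ₂ = 130.4 mol.
Outlet amounts (n = n₀ + Σ ν·ξ):
  D: 594 − 1(395.6) = 198.4
  C: 0 + 1(395.6) − 1(130.4) = 265.2
  A: 0 + 2(130.4) = 260.8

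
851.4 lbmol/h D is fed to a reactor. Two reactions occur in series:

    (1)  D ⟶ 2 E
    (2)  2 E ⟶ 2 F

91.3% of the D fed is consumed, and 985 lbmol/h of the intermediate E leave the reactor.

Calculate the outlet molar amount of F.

Conversion of D: D consumed = 1ξ₁ = 0.913 × 851.4 → ξ₁ = 777.3 lbmol/h.
E balance: n_E = 0 + 2ξ₁ − 2ξ₂ = 985 → ξ₂ = (2·777.3 − 985)/2 = 284.8 lbmol/h.
Outlet amounts (n = n₀ + Σ ν·ξ):
  D: 851.4 − 1(777.3) = 74.07
  E: 0 + 2(777.3) − 2(284.8) = 985
  F: 0 + 2(284.8) = 569.7

570 lbmol/h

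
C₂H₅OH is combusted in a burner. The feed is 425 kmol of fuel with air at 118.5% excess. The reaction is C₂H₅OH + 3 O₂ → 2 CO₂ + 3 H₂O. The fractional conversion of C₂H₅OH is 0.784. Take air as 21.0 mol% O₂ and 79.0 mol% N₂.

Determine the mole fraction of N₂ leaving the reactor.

Stoichiometric O₂ = 3 × 425 = 1275 kmol; O₂ fed = 1275 × 2.185 = 2786 kmol.
N₂ fed = 2786 × 79/21 = 10480 kmol.
Fuel reacted = 0.784 × 425 → ξ = 333.2 kmol.
Outlet (n = n₀ + ν ξ):
  C₂H₅OH: 425 − 1(333.2) = 91.8
  O₂: 2786 − 3(333.2) = 1786
  N₂: 10480 (inert)
  CO₂: 0 + 2(333.2) = 666.4
  H₂O: 0 + 3(333.2) = 999.6
Total out = 14020 kmol; y_N₂ = 10480 / 14020 = 0.7473.

0.747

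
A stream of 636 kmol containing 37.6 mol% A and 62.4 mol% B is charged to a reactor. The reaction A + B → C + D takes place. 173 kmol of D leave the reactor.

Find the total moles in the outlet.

636 kmol

For D: n = n₀ + 1ξ → 173 = 0 + 1ξ, giving ξ = 173 kmol.
Outlet amounts (n = n₀ + ν ξ):
  A: 239.1 − 1(173) = 66.14
  B: 396.9 − 1(173) = 223.9
  C: 0 + 1(173) = 173
  D: 0 + 1(173) = 173
Total out = 66.14 + 223.9 + 173 + 173 = 636 kmol.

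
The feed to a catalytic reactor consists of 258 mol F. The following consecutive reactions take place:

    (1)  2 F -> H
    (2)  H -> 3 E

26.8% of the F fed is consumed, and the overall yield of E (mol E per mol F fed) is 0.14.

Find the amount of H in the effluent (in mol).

22.5 mol

Conversion of F: F consumed = 2ξ₁ = 0.268 × 258 → ξ₁ = 34.57 mol.
Yield of E: 3ξ₂ / 258 = 0.14 → ξ₂ = 12.04 mol.
Outlet amounts (n = n₀ + Σ ν·ξ):
  F: 258 − 2(34.57) = 188.9
  H: 0 + 1(34.57) − 1(12.04) = 22.53
  E: 0 + 3(12.04) = 36.12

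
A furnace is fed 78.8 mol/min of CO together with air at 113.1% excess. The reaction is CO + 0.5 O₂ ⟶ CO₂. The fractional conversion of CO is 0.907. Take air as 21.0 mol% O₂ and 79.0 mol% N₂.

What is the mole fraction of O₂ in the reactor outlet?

0.109

Stoichiometric O₂ = 0.5 × 78.8 = 39.4 mol/min; O₂ fed = 39.4 × 2.131 = 83.96 mol/min.
N₂ fed = 83.96 × 79/21 = 315.9 mol/min.
Fuel reacted = 0.907 × 78.8 → ξ = 71.47 mol/min.
Outlet (n = n₀ + ν ξ):
  CO: 78.8 − 1(71.47) = 7.328
  O₂: 83.96 − 0.5(71.47) = 48.23
  N₂: 315.9 (inert)
  CO₂: 0 + 1(71.47) = 71.47
Total out = 442.9 mol/min; y_O₂ = 48.23 / 442.9 = 0.1089.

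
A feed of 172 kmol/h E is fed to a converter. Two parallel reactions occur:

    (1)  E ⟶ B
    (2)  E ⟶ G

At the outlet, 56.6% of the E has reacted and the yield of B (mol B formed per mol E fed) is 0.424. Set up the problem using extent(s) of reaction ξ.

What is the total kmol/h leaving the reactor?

172 kmol/h

Yield of B: 1ξ₁ / 172 = 0.424 → ξ₁ = 72.93 kmol/h.
Conversion of E: 1ξ₁ + 1ξ₂ = 0.566 × 172 = 97.35 → ξ₂ = 24.42 kmol/h.
Outlet amounts (n = n₀ + Σ ν·ξ):
  E: 172 − 1(72.93) − 1(24.42) = 74.65
  B: 0 + 1(72.93) = 72.93
  G: 0 + 1(24.42) = 24.42
Total out = 74.65 + 72.93 + 24.42 = 172 kmol/h.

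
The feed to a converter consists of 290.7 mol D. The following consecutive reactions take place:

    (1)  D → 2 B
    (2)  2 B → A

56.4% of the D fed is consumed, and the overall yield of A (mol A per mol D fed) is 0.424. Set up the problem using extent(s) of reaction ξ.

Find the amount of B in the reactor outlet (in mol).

81.4 mol

Conversion of D: D consumed = 1ξ₁ = 0.564 × 290.7 → ξ₁ = 164 mol.
Yield of A: 1ξ₂ / 290.7 = 0.424 → ξ₂ = 123.3 mol.
Outlet amounts (n = n₀ + Σ ν·ξ):
  D: 290.7 − 1(164) = 126.7
  B: 0 + 2(164) − 2(123.3) = 81.4
  A: 0 + 1(123.3) = 123.3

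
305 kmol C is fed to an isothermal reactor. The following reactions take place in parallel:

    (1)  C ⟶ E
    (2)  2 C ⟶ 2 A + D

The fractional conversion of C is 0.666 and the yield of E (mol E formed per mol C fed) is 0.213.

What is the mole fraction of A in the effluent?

0.369

Yield of E: 1ξ₁ / 305 = 0.213 → ξ₁ = 64.97 kmol.
Conversion of C: 1ξ₁ + 2ξ₂ = 0.666 × 305 = 203.1 → ξ₂ = 69.08 kmol.
Outlet amounts (n = n₀ + Σ ν·ξ):
  C: 305 − 1(64.97) − 2(69.08) = 101.9
  E: 0 + 1(64.97) = 64.97
  A: 0 + 2(69.08) = 138.2
  D: 0 + 1(69.08) = 69.08
Total out = 374.1 kmol; y_A = 138.2 / 374.1 = 0.3693.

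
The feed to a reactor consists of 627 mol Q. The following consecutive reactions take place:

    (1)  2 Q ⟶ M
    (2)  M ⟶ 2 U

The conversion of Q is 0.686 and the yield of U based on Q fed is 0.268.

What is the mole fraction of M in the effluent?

Conversion of Q: Q consumed = 2ξ₁ = 0.686 × 627 → ξ₁ = 215.1 mol.
Yield of U: 2ξ₂ / 627 = 0.268 → ξ₂ = 84.02 mol.
Outlet amounts (n = n₀ + Σ ν·ξ):
  Q: 627 − 2(215.1) = 196.9
  M: 0 + 1(215.1) − 1(84.02) = 131
  U: 0 + 2(84.02) = 168
Total out = 496 mol; y_M = 131 / 496 = 0.2642.

0.264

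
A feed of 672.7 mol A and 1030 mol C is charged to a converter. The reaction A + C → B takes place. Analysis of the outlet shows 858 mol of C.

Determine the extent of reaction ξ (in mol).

ξ = 172 mol

For C: n = n₀ − 1ξ → 858 = 1030 − 1ξ, giving ξ = 172 mol.
Outlet amounts (n = n₀ + ν ξ):
  A: 672.7 − 1(172) = 500.7
  C: 1030 − 1(172) = 858
  B: 0 + 1(172) = 172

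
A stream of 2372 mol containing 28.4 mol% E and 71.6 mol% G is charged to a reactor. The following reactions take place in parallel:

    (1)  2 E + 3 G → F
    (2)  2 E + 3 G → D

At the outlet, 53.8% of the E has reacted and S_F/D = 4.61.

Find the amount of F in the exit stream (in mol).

149 mol

Conversion of E: E consumed = 0.538 × 673.6 = 362.4 mol = 2ξ₁ + 2ξ₂.
Selectivity: 1ξ₁ / (1ξ₂) = 4.61 → ξ₁ = 4.61 ξ₂.
Substitute: (2·4.61 + 2) ξ₂ = 362.4 → ξ₂ = 32.3 mol, ξ₁ = 148.9 mol.
Outlet amounts (n = n₀ + Σ ν·ξ):
  E: 673.6 − 2(148.9) − 2(32.3) = 311.2
  G: 1698 − 3(148.9) − 3(32.3) = 1155
  F: 0 + 1(148.9) = 148.9
  D: 0 + 1(32.3) = 32.3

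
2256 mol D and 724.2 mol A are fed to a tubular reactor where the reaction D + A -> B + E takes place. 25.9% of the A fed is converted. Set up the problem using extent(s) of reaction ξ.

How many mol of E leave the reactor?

188 mol

A reacted = 0.259 × 724.2 = 187.6 mol; ν_A = −1, so ξ = 187.6/1 = 187.6 mol.
Outlet amounts (n = n₀ + ν ξ):
  D: 2256 − 1(187.6) = 2068
  A: 724.2 − 1(187.6) = 536.6
  B: 0 + 1(187.6) = 187.6
  E: 0 + 1(187.6) = 187.6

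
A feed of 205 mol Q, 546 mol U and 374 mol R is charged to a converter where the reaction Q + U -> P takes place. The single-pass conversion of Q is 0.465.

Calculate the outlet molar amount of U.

451 mol

Q reacted = 0.465 × 205 = 95.33 mol; ν_Q = −1, so ξ = 95.33/1 = 95.33 mol.
Outlet amounts (n = n₀ + ν ξ):
  Q: 205 − 1(95.33) = 109.7
  U: 546 − 1(95.33) = 450.7
  P: 0 + 1(95.33) = 95.33
  R: 374 (inert)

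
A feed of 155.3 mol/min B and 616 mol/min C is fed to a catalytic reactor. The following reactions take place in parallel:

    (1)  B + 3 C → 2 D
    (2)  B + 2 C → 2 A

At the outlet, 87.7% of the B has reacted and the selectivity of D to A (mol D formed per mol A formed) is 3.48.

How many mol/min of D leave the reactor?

212 mol/min

Conversion of B: B consumed = 0.877 × 155.3 = 136.2 mol/min = 1ξ₁ + 1ξ₂.
Selectivity: 2ξ₁ / (2ξ₂) = 3.48 → ξ₁ = 3.48 ξ₂.
Substitute: (1·3.48 + 1) ξ₂ = 136.2 → ξ₂ = 30.4 mol/min, ξ₁ = 105.8 mol/min.
Outlet amounts (n = n₀ + Σ ν·ξ):
  B: 155.3 − 1(105.8) − 1(30.4) = 19.1
  C: 616 − 3(105.8) − 2(30.4) = 237.8
  D: 0 + 2(105.8) = 211.6
  A: 0 + 2(30.4) = 60.8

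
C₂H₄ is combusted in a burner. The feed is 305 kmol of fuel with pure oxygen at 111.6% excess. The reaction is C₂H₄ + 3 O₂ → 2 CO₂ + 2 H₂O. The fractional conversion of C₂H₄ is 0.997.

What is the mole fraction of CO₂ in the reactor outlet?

0.271

Stoichiometric O₂ = 3 × 305 = 915 kmol; O₂ fed = 915 × 2.116 = 1936 kmol.
Fuel reacted = 0.997 × 305 → ξ = 304.1 kmol.
Outlet (n = n₀ + ν ξ):
  C₂H₄: 305 − 1(304.1) = 0.915
  O₂: 1936 − 3(304.1) = 1024
  CO₂: 0 + 2(304.1) = 608.2
  H₂O: 0 + 2(304.1) = 608.2
Total out = 2241 kmol; y_CO₂ = 608.2 / 2241 = 0.2714.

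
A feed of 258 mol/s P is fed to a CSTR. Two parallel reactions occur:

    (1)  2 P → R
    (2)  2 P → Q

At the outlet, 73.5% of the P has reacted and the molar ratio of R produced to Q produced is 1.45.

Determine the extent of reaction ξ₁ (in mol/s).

Conversion of P: P consumed = 0.735 × 258 = 189.6 mol/s = 2ξ₁ + 2ξ₂.
Selectivity: 1ξ₁ / (1ξ₂) = 1.45 → ξ₁ = 1.45 ξ₂.
Substitute: (2·1.45 + 2) ξ₂ = 189.6 → ξ₂ = 38.7 mol/s, ξ₁ = 56.11 mol/s.
Outlet amounts (n = n₀ + Σ ν·ξ):
  P: 258 − 2(56.11) − 2(38.7) = 68.37
  R: 0 + 1(56.11) = 56.11
  Q: 0 + 1(38.7) = 38.7

ξ₁ = 56.1 mol/s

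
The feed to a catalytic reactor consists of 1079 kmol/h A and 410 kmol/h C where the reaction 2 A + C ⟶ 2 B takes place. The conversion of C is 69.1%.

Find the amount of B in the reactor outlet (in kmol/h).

567 kmol/h

C reacted = 0.691 × 410 = 283.3 kmol/h; ν_C = −1, so ξ = 283.3/1 = 283.3 kmol/h.
Outlet amounts (n = n₀ + ν ξ):
  A: 1079 − 2(283.3) = 512.4
  C: 410 − 1(283.3) = 126.7
  B: 0 + 2(283.3) = 566.6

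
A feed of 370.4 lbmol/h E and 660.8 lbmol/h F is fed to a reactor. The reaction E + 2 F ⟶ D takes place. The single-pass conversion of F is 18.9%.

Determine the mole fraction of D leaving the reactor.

0.0689

F reacted = 0.189 × 660.8 = 124.9 lbmol/h; ν_F = −2, so ξ = 124.9/2 = 62.45 lbmol/h.
Outlet amounts (n = n₀ + ν ξ):
  E: 370.4 − 1(62.45) = 308
  F: 660.8 − 2(62.45) = 535.9
  D: 0 + 1(62.45) = 62.45
Total out = 906.3 lbmol/h; y_D = 62.45 / 906.3 = 0.0689.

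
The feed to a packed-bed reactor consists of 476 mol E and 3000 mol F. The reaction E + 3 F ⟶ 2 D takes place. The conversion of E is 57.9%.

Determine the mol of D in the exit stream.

551 mol

E reacted = 0.579 × 476 = 275.6 mol; ν_E = −1, so ξ = 275.6/1 = 275.6 mol.
Outlet amounts (n = n₀ + ν ξ):
  E: 476 − 1(275.6) = 200.4
  F: 3000 − 3(275.6) = 2173
  D: 0 + 2(275.6) = 551.2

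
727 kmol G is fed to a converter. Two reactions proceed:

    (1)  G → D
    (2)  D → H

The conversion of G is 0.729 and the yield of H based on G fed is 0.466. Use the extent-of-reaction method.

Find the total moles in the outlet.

Conversion of G: G consumed = 1ξ₁ = 0.729 × 727 → ξ₁ = 530 kmol.
Yield of H: 1ξ₂ / 727 = 0.466 → ξ₂ = 338.8 kmol.
Outlet amounts (n = n₀ + Σ ν·ξ):
  G: 727 − 1(530) = 197
  D: 0 + 1(530) − 1(338.8) = 191.2
  H: 0 + 1(338.8) = 338.8
Total out = 197 + 191.2 + 338.8 = 727 kmol.

727 kmol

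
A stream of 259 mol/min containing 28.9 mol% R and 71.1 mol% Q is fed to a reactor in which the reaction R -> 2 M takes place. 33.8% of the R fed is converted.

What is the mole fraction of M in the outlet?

R reacted = 0.338 × 74.85 = 25.3 mol/min; ν_R = −1, so ξ = 25.3/1 = 25.3 mol/min.
Outlet amounts (n = n₀ + ν ξ):
  R: 74.85 − 1(25.3) = 49.55
  M: 0 + 2(25.3) = 50.6
  Q: 184.1 (inert)
Total out = 284.3 mol/min; y_M = 50.6 / 284.3 = 0.178.

0.178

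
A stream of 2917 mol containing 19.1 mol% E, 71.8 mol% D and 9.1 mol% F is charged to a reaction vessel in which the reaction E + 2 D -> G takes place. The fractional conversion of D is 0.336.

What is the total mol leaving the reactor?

2210 mol

D reacted = 0.336 × 2094 = 703.7 mol; ν_D = −2, so ξ = 703.7/2 = 351.9 mol.
Outlet amounts (n = n₀ + ν ξ):
  E: 557.1 − 1(351.9) = 205.3
  D: 2094 − 2(351.9) = 1391
  G: 0 + 1(351.9) = 351.9
  F: 265.4 (inert)
Total out = 205.3 + 1391 + 351.9 + 265.4 = 2213 mol.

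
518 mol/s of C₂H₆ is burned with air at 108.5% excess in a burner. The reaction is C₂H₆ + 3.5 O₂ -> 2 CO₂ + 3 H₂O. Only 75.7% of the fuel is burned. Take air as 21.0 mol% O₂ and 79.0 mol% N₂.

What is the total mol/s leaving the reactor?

Stoichiometric O₂ = 3.5 × 518 = 1813 mol/s; O₂ fed = 1813 × 2.085 = 3780 mol/s.
N₂ fed = 3780 × 79/21 = 14220 mol/s.
Fuel reacted = 0.757 × 518 → ξ = 392.1 mol/s.
Outlet (n = n₀ + ν ξ):
  C₂H₆: 518 − 1(392.1) = 125.9
  O₂: 3780 − 3.5(392.1) = 2408
  N₂: 14220 (inert)
  CO₂: 0 + 2(392.1) = 784.3
  H₂O: 0 + 3(392.1) = 1176
Total out = 125.9 + 2408 + 14220 + 784.3 + 1176 = 18710 mol/s.

18700 mol/s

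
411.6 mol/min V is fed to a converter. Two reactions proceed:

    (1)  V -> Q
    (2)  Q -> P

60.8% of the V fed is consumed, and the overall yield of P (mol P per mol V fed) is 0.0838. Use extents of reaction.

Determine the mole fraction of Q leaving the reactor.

0.524

Conversion of V: V consumed = 1ξ₁ = 0.608 × 411.6 → ξ₁ = 250.3 mol/min.
Yield of P: 1ξ₂ / 411.6 = 0.0838 → ξ₂ = 34.49 mol/min.
Outlet amounts (n = n₀ + Σ ν·ξ):
  V: 411.6 − 1(250.3) = 161.3
  Q: 0 + 1(250.3) − 1(34.49) = 215.8
  P: 0 + 1(34.49) = 34.49
Total out = 411.6 mol/min; y_Q = 215.8 / 411.6 = 0.5242.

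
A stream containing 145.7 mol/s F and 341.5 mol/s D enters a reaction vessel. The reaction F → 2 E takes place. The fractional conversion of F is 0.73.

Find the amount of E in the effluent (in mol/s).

213 mol/s

F reacted = 0.73 × 145.7 = 106.4 mol/s; ν_F = −1, so ξ = 106.4/1 = 106.4 mol/s.
Outlet amounts (n = n₀ + ν ξ):
  F: 145.7 − 1(106.4) = 39.34
  E: 0 + 2(106.4) = 212.7
  D: 341.5 (inert)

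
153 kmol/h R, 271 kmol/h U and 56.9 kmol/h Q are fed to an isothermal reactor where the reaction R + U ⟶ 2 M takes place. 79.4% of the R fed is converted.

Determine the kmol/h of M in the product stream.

R reacted = 0.794 × 153 = 121.5 kmol/h; ν_R = −1, so ξ = 121.5/1 = 121.5 kmol/h.
Outlet amounts (n = n₀ + ν ξ):
  R: 153 − 1(121.5) = 31.52
  U: 271 − 1(121.5) = 149.5
  M: 0 + 2(121.5) = 243
  Q: 56.9 (inert)

243 kmol/h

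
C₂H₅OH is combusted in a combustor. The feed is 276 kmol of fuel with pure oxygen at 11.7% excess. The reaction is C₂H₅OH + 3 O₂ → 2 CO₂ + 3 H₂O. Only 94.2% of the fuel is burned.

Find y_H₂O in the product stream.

Stoichiometric O₂ = 3 × 276 = 828 kmol; O₂ fed = 828 × 1.117 = 924.9 kmol.
Fuel reacted = 0.942 × 276 → ξ = 260 kmol.
Outlet (n = n₀ + ν ξ):
  C₂H₅OH: 276 − 1(260) = 16.01
  O₂: 924.9 − 3(260) = 144.9
  CO₂: 0 + 2(260) = 520
  H₂O: 0 + 3(260) = 780
Total out = 1461 kmol; y_H₂O = 780 / 1461 = 0.5339.

0.534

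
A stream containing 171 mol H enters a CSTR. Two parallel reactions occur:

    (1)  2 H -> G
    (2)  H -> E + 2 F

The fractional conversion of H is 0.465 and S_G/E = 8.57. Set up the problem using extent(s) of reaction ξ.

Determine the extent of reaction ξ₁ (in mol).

ξ₁ = 37.6 mol

Conversion of H: H consumed = 0.465 × 171 = 79.52 mol = 2ξ₁ + 1ξ₂.
Selectivity: 1ξ₁ / (1ξ₂) = 8.57 → ξ₁ = 8.57 ξ₂.
Substitute: (2·8.57 + 1) ξ₂ = 79.52 → ξ₂ = 4.383 mol, ξ₁ = 37.57 mol.
Outlet amounts (n = n₀ + Σ ν·ξ):
  H: 171 − 2(37.57) − 1(4.383) = 91.49
  G: 0 + 1(37.57) = 37.57
  E: 0 + 1(4.383) = 4.383
  F: 0 + 2(4.383) = 8.767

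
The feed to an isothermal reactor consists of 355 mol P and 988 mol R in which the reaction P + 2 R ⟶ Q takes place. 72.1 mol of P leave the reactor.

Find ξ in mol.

ξ = 283 mol

For P: n = n₀ − 1ξ → 72.1 = 355 − 1ξ, giving ξ = 282.9 mol.
Outlet amounts (n = n₀ + ν ξ):
  P: 355 − 1(282.9) = 72.1
  R: 988 − 2(282.9) = 422.2
  Q: 0 + 1(282.9) = 282.9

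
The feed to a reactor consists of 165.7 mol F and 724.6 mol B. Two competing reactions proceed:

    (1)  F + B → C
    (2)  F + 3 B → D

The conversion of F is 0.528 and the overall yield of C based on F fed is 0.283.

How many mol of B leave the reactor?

556 mol

Yield of C: 1ξ₁ / 165.7 = 0.283 → ξ₁ = 46.89 mol.
Conversion of F: 1ξ₁ + 1ξ₂ = 0.528 × 165.7 = 87.49 → ξ₂ = 40.6 mol.
Outlet amounts (n = n₀ + Σ ν·ξ):
  F: 165.7 − 1(46.89) − 1(40.6) = 78.21
  B: 724.6 − 1(46.89) − 3(40.6) = 555.9
  C: 0 + 1(46.89) = 46.89
  D: 0 + 1(40.6) = 40.6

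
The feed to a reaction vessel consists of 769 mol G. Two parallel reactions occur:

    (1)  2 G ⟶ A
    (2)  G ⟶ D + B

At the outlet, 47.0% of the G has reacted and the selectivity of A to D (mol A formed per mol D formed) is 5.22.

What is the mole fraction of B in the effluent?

Conversion of G: G consumed = 0.47 × 769 = 361.4 mol = 2ξ₁ + 1ξ₂.
Selectivity: 1ξ₁ / (1ξ₂) = 5.22 → ξ₁ = 5.22 ξ₂.
Substitute: (2·5.22 + 1) ξ₂ = 361.4 → ξ₂ = 31.59 mol, ξ₁ = 164.9 mol.
Outlet amounts (n = n₀ + Σ ν·ξ):
  G: 769 − 2(164.9) − 1(31.59) = 407.6
  A: 0 + 1(164.9) = 164.9
  D: 0 + 1(31.59) = 31.59
  B: 0 + 1(31.59) = 31.59
Total out = 635.7 mol; y_B = 31.59 / 635.7 = 0.0497.

0.0497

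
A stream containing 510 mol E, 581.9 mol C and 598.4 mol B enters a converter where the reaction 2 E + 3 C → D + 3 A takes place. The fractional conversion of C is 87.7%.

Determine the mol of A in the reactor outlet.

C reacted = 0.877 × 581.9 = 510.3 mol; ν_C = −3, so ξ = 510.3/3 = 170.1 mol.
Outlet amounts (n = n₀ + ν ξ):
  E: 510 − 2(170.1) = 169.8
  C: 581.9 − 3(170.1) = 71.57
  D: 0 + 1(170.1) = 170.1
  A: 0 + 3(170.1) = 510.3
  B: 598.4 (inert)

510 mol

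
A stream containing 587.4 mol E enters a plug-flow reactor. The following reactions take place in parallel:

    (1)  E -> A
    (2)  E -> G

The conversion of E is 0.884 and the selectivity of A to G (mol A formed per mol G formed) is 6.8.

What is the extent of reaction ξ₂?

ξ₂ = 66.6 mol

Conversion of E: E consumed = 0.884 × 587.4 = 519.3 mol = 1ξ₁ + 1ξ₂.
Selectivity: 1ξ₁ / (1ξ₂) = 6.8 → ξ₁ = 6.8 ξ₂.
Substitute: (1·6.8 + 1) ξ₂ = 519.3 → ξ₂ = 66.57 mol, ξ₁ = 452.7 mol.
Outlet amounts (n = n₀ + Σ ν·ξ):
  E: 587.4 − 1(452.7) − 1(66.57) = 68.14
  A: 0 + 1(452.7) = 452.7
  G: 0 + 1(66.57) = 66.57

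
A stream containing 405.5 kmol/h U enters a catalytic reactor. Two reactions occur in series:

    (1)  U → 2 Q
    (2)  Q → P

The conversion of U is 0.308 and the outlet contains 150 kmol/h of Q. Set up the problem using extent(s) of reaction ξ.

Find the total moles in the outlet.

530 kmol/h

Conversion of U: U consumed = 1ξ₁ = 0.308 × 405.5 → ξ₁ = 124.9 kmol/h.
Q balance: n_Q = 0 + 2ξ₁ − 1ξ₂ = 150 → ξ₂ = (2·124.9 − 150)/1 = 99.79 kmol/h.
Outlet amounts (n = n₀ + Σ ν·ξ):
  U: 405.5 − 1(124.9) = 280.6
  Q: 0 + 2(124.9) − 1(99.79) = 150
  P: 0 + 1(99.79) = 99.79
Total out = 280.6 + 150 + 99.79 = 530.4 kmol/h.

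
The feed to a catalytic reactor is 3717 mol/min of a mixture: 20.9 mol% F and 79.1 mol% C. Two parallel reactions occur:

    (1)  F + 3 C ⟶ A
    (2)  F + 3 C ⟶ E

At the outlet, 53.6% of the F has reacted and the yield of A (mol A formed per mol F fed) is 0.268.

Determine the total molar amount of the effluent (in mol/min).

Yield of A: 1ξ₁ / 776.9 = 0.268 → ξ₁ = 208.2 mol/min.
Conversion of F: 1ξ₁ + 1ξ₂ = 0.536 × 776.9 = 416.4 → ξ₂ = 208.2 mol/min.
Outlet amounts (n = n₀ + Σ ν·ξ):
  F: 776.9 − 1(208.2) − 1(208.2) = 360.5
  C: 2940 − 3(208.2) − 3(208.2) = 1691
  A: 0 + 1(208.2) = 208.2
  E: 0 + 1(208.2) = 208.2
Total out = 360.5 + 1691 + 208.2 + 208.2 = 2468 mol/min.

2470 mol/min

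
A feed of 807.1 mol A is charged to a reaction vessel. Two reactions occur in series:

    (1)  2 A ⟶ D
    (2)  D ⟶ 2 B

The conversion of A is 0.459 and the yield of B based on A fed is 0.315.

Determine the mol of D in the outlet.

58.1 mol

Conversion of A: A consumed = 2ξ₁ = 0.459 × 807.1 → ξ₁ = 185.2 mol.
Yield of B: 2ξ₂ / 807.1 = 0.315 → ξ₂ = 127.1 mol.
Outlet amounts (n = n₀ + Σ ν·ξ):
  A: 807.1 − 2(185.2) = 436.6
  D: 0 + 1(185.2) − 1(127.1) = 58.11
  B: 0 + 2(127.1) = 254.2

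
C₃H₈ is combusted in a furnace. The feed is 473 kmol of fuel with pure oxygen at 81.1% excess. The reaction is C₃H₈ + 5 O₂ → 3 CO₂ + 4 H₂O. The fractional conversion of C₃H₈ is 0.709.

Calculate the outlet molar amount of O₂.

2610 kmol

Stoichiometric O₂ = 5 × 473 = 2365 kmol; O₂ fed = 2365 × 1.811 = 4283 kmol.
Fuel reacted = 0.709 × 473 → ξ = 335.4 kmol.
Outlet (n = n₀ + ν ξ):
  C₃H₈: 473 − 1(335.4) = 137.6
  O₂: 4283 − 5(335.4) = 2606
  CO₂: 0 + 3(335.4) = 1006
  H₂O: 0 + 4(335.4) = 1341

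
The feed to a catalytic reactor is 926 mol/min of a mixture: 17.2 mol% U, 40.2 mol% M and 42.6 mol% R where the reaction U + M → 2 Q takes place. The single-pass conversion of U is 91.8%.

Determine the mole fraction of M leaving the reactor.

0.244

U reacted = 0.918 × 159.3 = 146.2 mol/min; ν_U = −1, so ξ = 146.2/1 = 146.2 mol/min.
Outlet amounts (n = n₀ + ν ξ):
  U: 159.3 − 1(146.2) = 13.06
  M: 372.3 − 1(146.2) = 226
  Q: 0 + 2(146.2) = 292.4
  R: 394.5 (inert)
Total out = 926 mol/min; y_M = 226 / 926 = 0.2441.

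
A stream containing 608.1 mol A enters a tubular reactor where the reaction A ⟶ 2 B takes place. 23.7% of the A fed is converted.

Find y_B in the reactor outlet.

0.383

A reacted = 0.237 × 608.1 = 144.1 mol; ν_A = −1, so ξ = 144.1/1 = 144.1 mol.
Outlet amounts (n = n₀ + ν ξ):
  A: 608.1 − 1(144.1) = 464
  B: 0 + 2(144.1) = 288.2
Total out = 752.2 mol; y_B = 288.2 / 752.2 = 0.3832.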